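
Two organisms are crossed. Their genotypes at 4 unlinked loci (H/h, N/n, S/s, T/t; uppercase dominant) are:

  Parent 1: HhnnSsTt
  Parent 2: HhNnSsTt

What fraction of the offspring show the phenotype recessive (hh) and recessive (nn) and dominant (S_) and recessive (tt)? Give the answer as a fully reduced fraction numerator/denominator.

P(hh nn S_ tt) = 3/128

HhnnSsTt gametes: HnST×2, HnSt×2, HnsT×2, Hnst×2, hnST×2, hnSt×2, hnsT×2, hnst×2
HhNnSsTt gametes: HNST×1, HNSt×1, HNsT×1, HNst×1, HnST×1, HnSt×1, HnsT×1, Hnst×1, hNST×1, hNSt×1, hNsT×1, hNst×1, hnST×1, hnSt×1, hnsT×1, hnst×1
HhnnSsTt×HhNnSsTt grid (16·16=256): HHNnSSTT=2 HHNnSSTt=4 HHNnSStt=2 HHNnSsTT=4 HHNnSsTt=8 HHNnSstt=4 HHNnssTT=2 HHNnssTt=4 HHNnsstt=2 HHnnSSTT=2 HHnnSSTt=4 HHnnSStt=2 HHnnSsTT=4 HHnnSsTt=8 HHnnSstt=4 HHnnssTT=2 HHnnssTt=4 HHnnsstt=2 HhNnSSTT=4 HhNnSSTt=8 HhNnSStt=4 HhNnSsTT=8 HhNnSsTt=16 HhNnSstt=8 HhNnssTT=4 HhNnssTt=8 HhNnsstt=4 HhnnSSTT=4 HhnnSSTt=8 HhnnSStt=4 HhnnSsTT=8 HhnnSsTt=16 HhnnSstt=8 HhnnssTT=4 HhnnssTt=8 Hhnnsstt=4 hhNnSSTT=2 hhNnSSTt=4 hhNnSStt=2 hhNnSsTT=4 hhNnSsTt=8 hhNnSstt=4 hhNnssTT=2 hhNnssTt=4 hhNnsstt=2 hhnnSSTT=2 hhnnSSTt=4 hhnnSStt=2 hhnnSsTT=4 hhnnSsTt=8 hhnnSstt=4 hhnnssTT=2 hhnnssTt=4 hhnnsstt=2
hh nn S_ tt hits 6/256; gcd=2; 6÷2/256÷2 = 3/128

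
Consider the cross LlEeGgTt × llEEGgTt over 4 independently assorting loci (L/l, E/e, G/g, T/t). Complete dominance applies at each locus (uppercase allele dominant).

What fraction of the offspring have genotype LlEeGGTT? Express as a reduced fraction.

P(LlEeGGTT) = 1/64

LlEeGgTt gametes: LEGT×1, LEGt×1, LEgT×1, LEgt×1, LeGT×1, LeGt×1, LegT×1, Legt×1, lEGT×1, lEGt×1, lEgT×1, lEgt×1, leGT×1, leGt×1, legT×1, legt×1
llEEGgTt gametes: lEGT×4, lEGt×4, lEgT×4, lEgt×4
LlEeGgTt×llEEGgTt grid (16·16=256): LlEEGGTT=4 LlEEGGTt=8 LlEEGGtt=4 LlEEGgTT=8 LlEEGgTt=16 LlEEGgtt=8 LlEEggTT=4 LlEEggTt=8 LlEEggtt=4 LlEeGGTT=4 LlEeGGTt=8 LlEeGGtt=4 LlEeGgTT=8 LlEeGgTt=16 LlEeGgtt=8 LlEeggTT=4 LlEeggTt=8 LlEeggtt=4 llEEGGTT=4 llEEGGTt=8 llEEGGtt=4 llEEGgTT=8 llEEGgTt=16 llEEGgtt=8 llEEggTT=4 llEEggTt=8 llEEggtt=4 llEeGGTT=4 llEeGGTt=8 llEeGGtt=4 llEeGgTT=8 llEeGgTt=16 llEeGgtt=8 llEeggTT=4 llEeggTt=8 llEeggtt=4
LlEeGGTT hits 4/256; gcd=4; 4÷4/256÷4 = 1/64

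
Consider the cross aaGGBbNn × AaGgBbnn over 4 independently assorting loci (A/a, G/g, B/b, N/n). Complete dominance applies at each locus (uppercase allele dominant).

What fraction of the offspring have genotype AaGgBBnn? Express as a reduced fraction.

P(AaGgBBnn) = 1/32

aaGGBbNn gametes: aGBN×4, aGBn×4, aGbN×4, aGbn×4
AaGgBbnn gametes: AGBn×2, AGbn×2, AgBn×2, Agbn×2, aGBn×2, aGbn×2, agBn×2, agbn×2
aaGGBbNn×AaGgBbnn grid (16·16=256): AaGGBBNn=8 AaGGBBnn=8 AaGGBbNn=16 AaGGBbnn=16 AaGGbbNn=8 AaGGbbnn=8 AaGgBBNn=8 AaGgBBnn=8 AaGgBbNn=16 AaGgBbnn=16 AaGgbbNn=8 AaGgbbnn=8 aaGGBBNn=8 aaGGBBnn=8 aaGGBbNn=16 aaGGBbnn=16 aaGGbbNn=8 aaGGbbnn=8 aaGgBBNn=8 aaGgBBnn=8 aaGgBbNn=16 aaGgBbnn=16 aaGgbbNn=8 aaGgbbnn=8
AaGgBBnn hits 8/256; gcd=8; 8÷8/256÷8 = 1/32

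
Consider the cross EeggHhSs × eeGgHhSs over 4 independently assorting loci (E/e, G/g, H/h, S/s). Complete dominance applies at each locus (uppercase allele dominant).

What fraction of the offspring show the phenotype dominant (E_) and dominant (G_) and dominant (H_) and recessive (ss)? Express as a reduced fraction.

EeggHhSs gametes: EgHS×2, EgHs×2, EghS×2, Eghs×2, egHS×2, egHs×2, eghS×2, eghs×2
eeGgHhSs gametes: eGHS×2, eGHs×2, eGhS×2, eGhs×2, egHS×2, egHs×2, eghS×2, eghs×2
EeggHhSs×eeGgHhSs grid (16·16=256): EeGgHHSS=4 EeGgHHSs=8 EeGgHHss=4 EeGgHhSS=8 EeGgHhSs=16 EeGgHhss=8 EeGghhSS=4 EeGghhSs=8 EeGghhss=4 EeggHHSS=4 EeggHHSs=8 EeggHHss=4 EeggHhSS=8 EeggHhSs=16 EeggHhss=8 EegghhSS=4 EegghhSs=8 Eegghhss=4 eeGgHHSS=4 eeGgHHSs=8 eeGgHHss=4 eeGgHhSS=8 eeGgHhSs=16 eeGgHhss=8 eeGghhSS=4 eeGghhSs=8 eeGghhss=4 eeggHHSS=4 eeggHHSs=8 eeggHHss=4 eeggHhSS=8 eeggHhSs=16 eeggHhss=8 eegghhSS=4 eegghhSs=8 eegghhss=4
E_ G_ H_ ss hits 12/256; gcd=4; 12÷4/256÷4 = 3/64

P(E_ G_ H_ ss) = 3/64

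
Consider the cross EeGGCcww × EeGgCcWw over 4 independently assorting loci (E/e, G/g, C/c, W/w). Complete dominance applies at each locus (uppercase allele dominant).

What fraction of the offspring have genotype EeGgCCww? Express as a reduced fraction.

EeGGCcww gametes: EGCw×4, EGcw×4, eGCw×4, eGcw×4
EeGgCcWw gametes: EGCW×1, EGCw×1, EGcW×1, EGcw×1, EgCW×1, EgCw×1, EgcW×1, Egcw×1, eGCW×1, eGCw×1, eGcW×1, eGcw×1, egCW×1, egCw×1, egcW×1, egcw×1
EeGGCcww×EeGgCcWw grid (16·16=256): EEGGCCWw=4 EEGGCCww=4 EEGGCcWw=8 EEGGCcww=8 EEGGccWw=4 EEGGccww=4 EEGgCCWw=4 EEGgCCww=4 EEGgCcWw=8 EEGgCcww=8 EEGgccWw=4 EEGgccww=4 EeGGCCWw=8 EeGGCCww=8 EeGGCcWw=16 EeGGCcww=16 EeGGccWw=8 EeGGccww=8 EeGgCCWw=8 EeGgCCww=8 EeGgCcWw=16 EeGgCcww=16 EeGgccWw=8 EeGgccww=8 eeGGCCWw=4 eeGGCCww=4 eeGGCcWw=8 eeGGCcww=8 eeGGccWw=4 eeGGccww=4 eeGgCCWw=4 eeGgCCww=4 eeGgCcWw=8 eeGgCcww=8 eeGgccWw=4 eeGgccww=4
EeGgCCww hits 8/256; gcd=8; 8÷8/256÷8 = 1/32

P(EeGgCCww) = 1/32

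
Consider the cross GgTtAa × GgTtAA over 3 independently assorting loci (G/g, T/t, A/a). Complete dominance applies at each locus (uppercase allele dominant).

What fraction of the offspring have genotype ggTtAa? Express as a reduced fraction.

P(ggTtAa) = 1/16

GgTtAa gametes: GTA×1, GTa×1, GtA×1, Gta×1, gTA×1, gTa×1, gtA×1, gta×1
GgTtAA gametes: GTA×2, GtA×2, gTA×2, gtA×2
GgTtAa×GgTtAA grid (8·8=64): GGTTAA=2 GGTTAa=2 GGTtAA=4 GGTtAa=4 GGttAA=2 GGttAa=2 GgTTAA=4 GgTTAa=4 GgTtAA=8 GgTtAa=8 GgttAA=4 GgttAa=4 ggTTAA=2 ggTTAa=2 ggTtAA=4 ggTtAa=4 ggttAA=2 ggttAa=2
ggTtAa hits 4/64; gcd=4; 4÷4/64÷4 = 1/16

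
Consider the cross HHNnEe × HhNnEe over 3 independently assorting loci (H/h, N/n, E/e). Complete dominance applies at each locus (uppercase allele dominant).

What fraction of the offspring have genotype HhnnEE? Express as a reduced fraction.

P(HhnnEE) = 1/32

HHNnEe gametes: HNE×2, HNe×2, HnE×2, Hne×2
HhNnEe gametes: HNE×1, HNe×1, HnE×1, Hne×1, hNE×1, hNe×1, hnE×1, hne×1
HHNnEe×HhNnEe grid (8·8=64): HHNNEE=2 HHNNEe=4 HHNNee=2 HHNnEE=4 HHNnEe=8 HHNnee=4 HHnnEE=2 HHnnEe=4 HHnnee=2 HhNNEE=2 HhNNEe=4 HhNNee=2 HhNnEE=4 HhNnEe=8 HhNnee=4 HhnnEE=2 HhnnEe=4 Hhnnee=2
HhnnEE hits 2/64; gcd=2; 2÷2/64÷2 = 1/32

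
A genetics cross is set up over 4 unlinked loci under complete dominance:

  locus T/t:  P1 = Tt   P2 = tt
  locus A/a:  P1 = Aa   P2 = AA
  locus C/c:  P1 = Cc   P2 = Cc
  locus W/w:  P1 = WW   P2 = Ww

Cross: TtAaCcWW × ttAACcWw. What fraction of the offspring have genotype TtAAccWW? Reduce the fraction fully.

TtAaCcWW gametes: TACW×2, TAcW×2, TaCW×2, TacW×2, tACW×2, tAcW×2, taCW×2, tacW×2
ttAACcWw gametes: tACW×4, tACw×4, tAcW×4, tAcw×4
TtAaCcWW×ttAACcWw grid (16·16=256): TtAACCWW=8 TtAACCWw=8 TtAACcWW=16 TtAACcWw=16 TtAAccWW=8 TtAAccWw=8 TtAaCCWW=8 TtAaCCWw=8 TtAaCcWW=16 TtAaCcWw=16 TtAaccWW=8 TtAaccWw=8 ttAACCWW=8 ttAACCWw=8 ttAACcWW=16 ttAACcWw=16 ttAAccWW=8 ttAAccWw=8 ttAaCCWW=8 ttAaCCWw=8 ttAaCcWW=16 ttAaCcWw=16 ttAaccWW=8 ttAaccWw=8
TtAAccWW hits 8/256; gcd=8; 8÷8/256÷8 = 1/32

P(TtAAccWW) = 1/32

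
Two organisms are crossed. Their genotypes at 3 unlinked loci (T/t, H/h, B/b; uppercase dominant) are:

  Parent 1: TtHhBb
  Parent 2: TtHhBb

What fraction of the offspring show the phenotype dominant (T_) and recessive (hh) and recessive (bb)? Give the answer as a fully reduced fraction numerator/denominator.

P(T_ hh bb) = 3/64

TtHhBb gametes: THB×1, THb×1, ThB×1, Thb×1, tHB×1, tHb×1, thB×1, thb×1
TtHhBb gametes: THB×1, THb×1, ThB×1, Thb×1, tHB×1, tHb×1, thB×1, thb×1
TtHhBb×TtHhBb grid (8·8=64): TTHHBB=1 TTHHBb=2 TTHHbb=1 TTHhBB=2 TTHhBb=4 TTHhbb=2 TThhBB=1 TThhBb=2 TThhbb=1 TtHHBB=2 TtHHBb=4 TtHHbb=2 TtHhBB=4 TtHhBb=8 TtHhbb=4 TthhBB=2 TthhBb=4 Tthhbb=2 ttHHBB=1 ttHHBb=2 ttHHbb=1 ttHhBB=2 ttHhBb=4 ttHhbb=2 tthhBB=1 tthhBb=2 tthhbb=1
T_ hh bb hits 3/64; gcd=1; 3÷1/64÷1 = 3/64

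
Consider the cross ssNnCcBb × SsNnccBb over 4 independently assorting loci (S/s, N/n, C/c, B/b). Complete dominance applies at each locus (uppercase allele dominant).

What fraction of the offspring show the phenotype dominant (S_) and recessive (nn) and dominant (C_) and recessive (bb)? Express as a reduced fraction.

ssNnCcBb gametes: sNCB×2, sNCb×2, sNcB×2, sNcb×2, snCB×2, snCb×2, sncB×2, sncb×2
SsNnccBb gametes: SNcB×2, SNcb×2, SncB×2, Sncb×2, sNcB×2, sNcb×2, sncB×2, sncb×2
ssNnCcBb×SsNnccBb grid (16·16=256): SsNNCcBB=4 SsNNCcBb=8 SsNNCcbb=4 SsNNccBB=4 SsNNccBb=8 SsNNccbb=4 SsNnCcBB=8 SsNnCcBb=16 SsNnCcbb=8 SsNnccBB=8 SsNnccBb=16 SsNnccbb=8 SsnnCcBB=4 SsnnCcBb=8 SsnnCcbb=4 SsnnccBB=4 SsnnccBb=8 Ssnnccbb=4 ssNNCcBB=4 ssNNCcBb=8 ssNNCcbb=4 ssNNccBB=4 ssNNccBb=8 ssNNccbb=4 ssNnCcBB=8 ssNnCcBb=16 ssNnCcbb=8 ssNnccBB=8 ssNnccBb=16 ssNnccbb=8 ssnnCcBB=4 ssnnCcBb=8 ssnnCcbb=4 ssnnccBB=4 ssnnccBb=8 ssnnccbb=4
S_ nn C_ bb hits 4/256; gcd=4; 4÷4/256÷4 = 1/64

P(S_ nn C_ bb) = 1/64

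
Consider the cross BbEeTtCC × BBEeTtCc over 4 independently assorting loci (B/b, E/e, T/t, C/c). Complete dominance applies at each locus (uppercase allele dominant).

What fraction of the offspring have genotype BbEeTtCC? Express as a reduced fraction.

P(BbEeTtCC) = 1/16

BbEeTtCC gametes: BETC×2, BEtC×2, BeTC×2, BetC×2, bETC×2, bEtC×2, beTC×2, betC×2
BBEeTtCc gametes: BETC×2, BETc×2, BEtC×2, BEtc×2, BeTC×2, BeTc×2, BetC×2, Betc×2
BbEeTtCC×BBEeTtCc grid (16·16=256): BBEETTCC=4 BBEETTCc=4 BBEETtCC=8 BBEETtCc=8 BBEEttCC=4 BBEEttCc=4 BBEeTTCC=8 BBEeTTCc=8 BBEeTtCC=16 BBEeTtCc=16 BBEettCC=8 BBEettCc=8 BBeeTTCC=4 BBeeTTCc=4 BBeeTtCC=8 BBeeTtCc=8 BBeettCC=4 BBeettCc=4 BbEETTCC=4 BbEETTCc=4 BbEETtCC=8 BbEETtCc=8 BbEEttCC=4 BbEEttCc=4 BbEeTTCC=8 BbEeTTCc=8 BbEeTtCC=16 BbEeTtCc=16 BbEettCC=8 BbEettCc=8 BbeeTTCC=4 BbeeTTCc=4 BbeeTtCC=8 BbeeTtCc=8 BbeettCC=4 BbeettCc=4
BbEeTtCC hits 16/256; gcd=16; 16÷16/256÷16 = 1/16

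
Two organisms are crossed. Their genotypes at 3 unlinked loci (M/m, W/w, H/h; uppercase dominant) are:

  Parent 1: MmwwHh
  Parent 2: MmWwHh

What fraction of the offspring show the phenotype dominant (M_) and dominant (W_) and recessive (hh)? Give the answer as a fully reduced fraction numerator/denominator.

P(M_ W_ hh) = 3/32

MmwwHh gametes: MwH×2, Mwh×2, mwH×2, mwh×2
MmWwHh gametes: MWH×1, MWh×1, MwH×1, Mwh×1, mWH×1, mWh×1, mwH×1, mwh×1
MmwwHh×MmWwHh grid (8·8=64): MMWwHH=2 MMWwHh=4 MMWwhh=2 MMwwHH=2 MMwwHh=4 MMwwhh=2 MmWwHH=4 MmWwHh=8 MmWwhh=4 MmwwHH=4 MmwwHh=8 Mmwwhh=4 mmWwHH=2 mmWwHh=4 mmWwhh=2 mmwwHH=2 mmwwHh=4 mmwwhh=2
M_ W_ hh hits 6/64; gcd=2; 6÷2/64÷2 = 3/32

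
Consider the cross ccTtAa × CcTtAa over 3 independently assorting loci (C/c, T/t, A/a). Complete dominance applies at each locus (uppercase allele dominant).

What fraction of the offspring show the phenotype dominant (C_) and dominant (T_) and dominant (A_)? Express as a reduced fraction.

P(C_ T_ A_) = 9/32

ccTtAa gametes: cTA×2, cTa×2, ctA×2, cta×2
CcTtAa gametes: CTA×1, CTa×1, CtA×1, Cta×1, cTA×1, cTa×1, ctA×1, cta×1
ccTtAa×CcTtAa grid (8·8=64): CcTTAA=2 CcTTAa=4 CcTTaa=2 CcTtAA=4 CcTtAa=8 CcTtaa=4 CcttAA=2 CcttAa=4 Ccttaa=2 ccTTAA=2 ccTTAa=4 ccTTaa=2 ccTtAA=4 ccTtAa=8 ccTtaa=4 ccttAA=2 ccttAa=4 ccttaa=2
C_ T_ A_ hits 18/64; gcd=2; 18÷2/64÷2 = 9/32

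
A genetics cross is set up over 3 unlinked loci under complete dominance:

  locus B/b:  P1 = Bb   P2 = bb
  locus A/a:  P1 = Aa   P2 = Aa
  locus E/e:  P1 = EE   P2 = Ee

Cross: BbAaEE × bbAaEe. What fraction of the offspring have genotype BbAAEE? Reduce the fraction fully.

P(BbAAEE) = 1/16

BbAaEE gametes: BAE×2, BaE×2, bAE×2, baE×2
bbAaEe gametes: bAE×2, bAe×2, baE×2, bae×2
BbAaEE×bbAaEe grid (8·8=64): BbAAEE=4 BbAAEe=4 BbAaEE=8 BbAaEe=8 BbaaEE=4 BbaaEe=4 bbAAEE=4 bbAAEe=4 bbAaEE=8 bbAaEe=8 bbaaEE=4 bbaaEe=4
BbAAEE hits 4/64; gcd=4; 4÷4/64÷4 = 1/16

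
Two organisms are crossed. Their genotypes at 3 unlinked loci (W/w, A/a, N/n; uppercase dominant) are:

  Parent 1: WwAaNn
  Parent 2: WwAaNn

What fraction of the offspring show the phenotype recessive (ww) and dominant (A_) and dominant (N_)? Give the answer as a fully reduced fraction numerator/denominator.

WwAaNn gametes: WAN×1, WAn×1, WaN×1, Wan×1, wAN×1, wAn×1, waN×1, wan×1
WwAaNn gametes: WAN×1, WAn×1, WaN×1, Wan×1, wAN×1, wAn×1, waN×1, wan×1
WwAaNn×WwAaNn grid (8·8=64): WWAANN=1 WWAANn=2 WWAAnn=1 WWAaNN=2 WWAaNn=4 WWAann=2 WWaaNN=1 WWaaNn=2 WWaann=1 WwAANN=2 WwAANn=4 WwAAnn=2 WwAaNN=4 WwAaNn=8 WwAann=4 WwaaNN=2 WwaaNn=4 Wwaann=2 wwAANN=1 wwAANn=2 wwAAnn=1 wwAaNN=2 wwAaNn=4 wwAann=2 wwaaNN=1 wwaaNn=2 wwaann=1
ww A_ N_ hits 9/64; gcd=1; 9÷1/64÷1 = 9/64

P(ww A_ N_) = 9/64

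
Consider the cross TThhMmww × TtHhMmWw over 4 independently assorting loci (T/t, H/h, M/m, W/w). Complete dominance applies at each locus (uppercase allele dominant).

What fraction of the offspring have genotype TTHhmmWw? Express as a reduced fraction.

TThhMmww gametes: ThMw×8, Thmw×8
TtHhMmWw gametes: THMW×1, THMw×1, THmW×1, THmw×1, ThMW×1, ThMw×1, ThmW×1, Thmw×1, tHMW×1, tHMw×1, tHmW×1, tHmw×1, thMW×1, thMw×1, thmW×1, thmw×1
TThhMmww×TtHhMmWw grid (16·16=256): TTHhMMWw=8 TTHhMMww=8 TTHhMmWw=16 TTHhMmww=16 TTHhmmWw=8 TTHhmmww=8 TThhMMWw=8 TThhMMww=8 TThhMmWw=16 TThhMmww=16 TThhmmWw=8 TThhmmww=8 TtHhMMWw=8 TtHhMMww=8 TtHhMmWw=16 TtHhMmww=16 TtHhmmWw=8 TtHhmmww=8 TthhMMWw=8 TthhMMww=8 TthhMmWw=16 TthhMmww=16 TthhmmWw=8 Tthhmmww=8
TTHhmmWw hits 8/256; gcd=8; 8÷8/256÷8 = 1/32

P(TTHhmmWw) = 1/32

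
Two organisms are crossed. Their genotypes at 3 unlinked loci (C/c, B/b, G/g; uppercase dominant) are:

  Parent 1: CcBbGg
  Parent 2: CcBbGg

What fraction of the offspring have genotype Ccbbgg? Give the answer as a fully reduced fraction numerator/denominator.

CcBbGg gametes: CBG×1, CBg×1, CbG×1, Cbg×1, cBG×1, cBg×1, cbG×1, cbg×1
CcBbGg gametes: CBG×1, CBg×1, CbG×1, Cbg×1, cBG×1, cBg×1, cbG×1, cbg×1
CcBbGg×CcBbGg grid (8·8=64): CCBBGG=1 CCBBGg=2 CCBBgg=1 CCBbGG=2 CCBbGg=4 CCBbgg=2 CCbbGG=1 CCbbGg=2 CCbbgg=1 CcBBGG=2 CcBBGg=4 CcBBgg=2 CcBbGG=4 CcBbGg=8 CcBbgg=4 CcbbGG=2 CcbbGg=4 Ccbbgg=2 ccBBGG=1 ccBBGg=2 ccBBgg=1 ccBbGG=2 ccBbGg=4 ccBbgg=2 ccbbGG=1 ccbbGg=2 ccbbgg=1
Ccbbgg hits 2/64; gcd=2; 2÷2/64÷2 = 1/32

P(Ccbbgg) = 1/32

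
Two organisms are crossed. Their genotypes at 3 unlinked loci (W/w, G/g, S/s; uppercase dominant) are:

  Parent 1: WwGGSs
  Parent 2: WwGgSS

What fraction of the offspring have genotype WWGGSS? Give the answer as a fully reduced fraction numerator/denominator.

P(WWGGSS) = 1/16

WwGGSs gametes: WGS×2, WGs×2, wGS×2, wGs×2
WwGgSS gametes: WGS×2, WgS×2, wGS×2, wgS×2
WwGGSs×WwGgSS grid (8·8=64): WWGGSS=4 WWGGSs=4 WWGgSS=4 WWGgSs=4 WwGGSS=8 WwGGSs=8 WwGgSS=8 WwGgSs=8 wwGGSS=4 wwGGSs=4 wwGgSS=4 wwGgSs=4
WWGGSS hits 4/64; gcd=4; 4÷4/64÷4 = 1/16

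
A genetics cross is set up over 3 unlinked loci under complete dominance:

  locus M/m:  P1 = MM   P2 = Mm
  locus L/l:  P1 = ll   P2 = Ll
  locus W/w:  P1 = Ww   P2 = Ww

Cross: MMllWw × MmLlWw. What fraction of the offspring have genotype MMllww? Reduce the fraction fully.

P(MMllww) = 1/16

MMllWw gametes: MlW×4, Mlw×4
MmLlWw gametes: MLW×1, MLw×1, MlW×1, Mlw×1, mLW×1, mLw×1, mlW×1, mlw×1
MMllWw×MmLlWw grid (8·8=64): MMLlWW=4 MMLlWw=8 MMLlww=4 MMllWW=4 MMllWw=8 MMllww=4 MmLlWW=4 MmLlWw=8 MmLlww=4 MmllWW=4 MmllWw=8 Mmllww=4
MMllww hits 4/64; gcd=4; 4÷4/64÷4 = 1/16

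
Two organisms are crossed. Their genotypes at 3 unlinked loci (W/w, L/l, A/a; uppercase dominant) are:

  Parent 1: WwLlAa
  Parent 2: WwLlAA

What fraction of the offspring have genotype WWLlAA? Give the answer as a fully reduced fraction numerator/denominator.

P(WWLlAA) = 1/16

WwLlAa gametes: WLA×1, WLa×1, WlA×1, Wla×1, wLA×1, wLa×1, wlA×1, wla×1
WwLlAA gametes: WLA×2, WlA×2, wLA×2, wlA×2
WwLlAa×WwLlAA grid (8·8=64): WWLLAA=2 WWLLAa=2 WWLlAA=4 WWLlAa=4 WWllAA=2 WWllAa=2 WwLLAA=4 WwLLAa=4 WwLlAA=8 WwLlAa=8 WwllAA=4 WwllAa=4 wwLLAA=2 wwLLAa=2 wwLlAA=4 wwLlAa=4 wwllAA=2 wwllAa=2
WWLlAA hits 4/64; gcd=4; 4÷4/64÷4 = 1/16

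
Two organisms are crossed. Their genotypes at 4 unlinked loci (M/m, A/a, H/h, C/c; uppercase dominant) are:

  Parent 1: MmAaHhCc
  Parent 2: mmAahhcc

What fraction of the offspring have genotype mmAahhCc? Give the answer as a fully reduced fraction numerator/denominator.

P(mmAahhCc) = 1/16

MmAaHhCc gametes: MAHC×1, MAHc×1, MAhC×1, MAhc×1, MaHC×1, MaHc×1, MahC×1, Mahc×1, mAHC×1, mAHc×1, mAhC×1, mAhc×1, maHC×1, maHc×1, mahC×1, mahc×1
mmAahhcc gametes: mAhc×8, mahc×8
MmAaHhCc×mmAahhcc grid (16·16=256): MmAAHhCc=8 MmAAHhcc=8 MmAAhhCc=8 MmAAhhcc=8 MmAaHhCc=16 MmAaHhcc=16 MmAahhCc=16 MmAahhcc=16 MmaaHhCc=8 MmaaHhcc=8 MmaahhCc=8 Mmaahhcc=8 mmAAHhCc=8 mmAAHhcc=8 mmAAhhCc=8 mmAAhhcc=8 mmAaHhCc=16 mmAaHhcc=16 mmAahhCc=16 mmAahhcc=16 mmaaHhCc=8 mmaaHhcc=8 mmaahhCc=8 mmaahhcc=8
mmAahhCc hits 16/256; gcd=16; 16÷16/256÷16 = 1/16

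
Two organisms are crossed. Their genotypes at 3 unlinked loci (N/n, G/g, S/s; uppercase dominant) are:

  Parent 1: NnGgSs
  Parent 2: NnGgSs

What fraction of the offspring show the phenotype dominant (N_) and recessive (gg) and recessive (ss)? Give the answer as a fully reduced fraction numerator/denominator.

NnGgSs gametes: NGS×1, NGs×1, NgS×1, Ngs×1, nGS×1, nGs×1, ngS×1, ngs×1
NnGgSs gametes: NGS×1, NGs×1, NgS×1, Ngs×1, nGS×1, nGs×1, ngS×1, ngs×1
NnGgSs×NnGgSs grid (8·8=64): NNGGSS=1 NNGGSs=2 NNGGss=1 NNGgSS=2 NNGgSs=4 NNGgss=2 NNggSS=1 NNggSs=2 NNggss=1 NnGGSS=2 NnGGSs=4 NnGGss=2 NnGgSS=4 NnGgSs=8 NnGgss=4 NnggSS=2 NnggSs=4 Nnggss=2 nnGGSS=1 nnGGSs=2 nnGGss=1 nnGgSS=2 nnGgSs=4 nnGgss=2 nnggSS=1 nnggSs=2 nnggss=1
N_ gg ss hits 3/64; gcd=1; 3÷1/64÷1 = 3/64

P(N_ gg ss) = 3/64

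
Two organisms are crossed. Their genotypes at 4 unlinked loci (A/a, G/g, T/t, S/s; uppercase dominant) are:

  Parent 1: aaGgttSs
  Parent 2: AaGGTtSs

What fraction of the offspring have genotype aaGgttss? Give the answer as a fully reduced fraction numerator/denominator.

aaGgttSs gametes: aGtS×4, aGts×4, agtS×4, agts×4
AaGGTtSs gametes: AGTS×2, AGTs×2, AGtS×2, AGts×2, aGTS×2, aGTs×2, aGtS×2, aGts×2
aaGgttSs×AaGGTtSs grid (16·16=256): AaGGTtSS=8 AaGGTtSs=16 AaGGTtss=8 AaGGttSS=8 AaGGttSs=16 AaGGttss=8 AaGgTtSS=8 AaGgTtSs=16 AaGgTtss=8 AaGgttSS=8 AaGgttSs=16 AaGgttss=8 aaGGTtSS=8 aaGGTtSs=16 aaGGTtss=8 aaGGttSS=8 aaGGttSs=16 aaGGttss=8 aaGgTtSS=8 aaGgTtSs=16 aaGgTtss=8 aaGgttSS=8 aaGgttSs=16 aaGgttss=8
aaGgttss hits 8/256; gcd=8; 8÷8/256÷8 = 1/32

P(aaGgttss) = 1/32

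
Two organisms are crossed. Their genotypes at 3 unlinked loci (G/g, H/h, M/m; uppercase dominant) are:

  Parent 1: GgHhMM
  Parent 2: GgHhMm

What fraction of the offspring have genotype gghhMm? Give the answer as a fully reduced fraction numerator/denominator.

P(gghhMm) = 1/32

GgHhMM gametes: GHM×2, GhM×2, gHM×2, ghM×2
GgHhMm gametes: GHM×1, GHm×1, GhM×1, Ghm×1, gHM×1, gHm×1, ghM×1, ghm×1
GgHhMM×GgHhMm grid (8·8=64): GGHHMM=2 GGHHMm=2 GGHhMM=4 GGHhMm=4 GGhhMM=2 GGhhMm=2 GgHHMM=4 GgHHMm=4 GgHhMM=8 GgHhMm=8 GghhMM=4 GghhMm=4 ggHHMM=2 ggHHMm=2 ggHhMM=4 ggHhMm=4 gghhMM=2 gghhMm=2
gghhMm hits 2/64; gcd=2; 2÷2/64÷2 = 1/32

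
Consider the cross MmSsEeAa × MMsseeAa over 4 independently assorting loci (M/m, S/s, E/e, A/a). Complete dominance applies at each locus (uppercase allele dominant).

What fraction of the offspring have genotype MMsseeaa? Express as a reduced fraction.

MmSsEeAa gametes: MSEA×1, MSEa×1, MSeA×1, MSea×1, MsEA×1, MsEa×1, MseA×1, Msea×1, mSEA×1, mSEa×1, mSeA×1, mSea×1, msEA×1, msEa×1, mseA×1, msea×1
MMsseeAa gametes: MseA×8, Msea×8
MmSsEeAa×MMsseeAa grid (16·16=256): MMSsEeAA=8 MMSsEeAa=16 MMSsEeaa=8 MMSseeAA=8 MMSseeAa=16 MMSseeaa=8 MMssEeAA=8 MMssEeAa=16 MMssEeaa=8 MMsseeAA=8 MMsseeAa=16 MMsseeaa=8 MmSsEeAA=8 MmSsEeAa=16 MmSsEeaa=8 MmSseeAA=8 MmSseeAa=16 MmSseeaa=8 MmssEeAA=8 MmssEeAa=16 MmssEeaa=8 MmsseeAA=8 MmsseeAa=16 Mmsseeaa=8
MMsseeaa hits 8/256; gcd=8; 8÷8/256÷8 = 1/32

P(MMsseeaa) = 1/32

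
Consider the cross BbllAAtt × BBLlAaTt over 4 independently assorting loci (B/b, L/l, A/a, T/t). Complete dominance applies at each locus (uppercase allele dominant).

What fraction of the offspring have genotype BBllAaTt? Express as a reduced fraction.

P(BBllAaTt) = 1/16

BbllAAtt gametes: BlAt×8, blAt×8
BBLlAaTt gametes: BLAT×2, BLAt×2, BLaT×2, BLat×2, BlAT×2, BlAt×2, BlaT×2, Blat×2
BbllAAtt×BBLlAaTt grid (16·16=256): BBLlAATt=16 BBLlAAtt=16 BBLlAaTt=16 BBLlAatt=16 BBllAATt=16 BBllAAtt=16 BBllAaTt=16 BBllAatt=16 BbLlAATt=16 BbLlAAtt=16 BbLlAaTt=16 BbLlAatt=16 BbllAATt=16 BbllAAtt=16 BbllAaTt=16 BbllAatt=16
BBllAaTt hits 16/256; gcd=16; 16÷16/256÷16 = 1/16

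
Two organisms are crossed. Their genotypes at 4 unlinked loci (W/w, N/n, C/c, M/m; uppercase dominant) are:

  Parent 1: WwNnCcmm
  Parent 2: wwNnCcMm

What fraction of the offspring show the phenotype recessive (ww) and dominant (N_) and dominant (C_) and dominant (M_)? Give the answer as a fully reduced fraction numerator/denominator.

P(ww N_ C_ M_) = 9/64

WwNnCcmm gametes: WNCm×2, WNcm×2, WnCm×2, Wncm×2, wNCm×2, wNcm×2, wnCm×2, wncm×2
wwNnCcMm gametes: wNCM×2, wNCm×2, wNcM×2, wNcm×2, wnCM×2, wnCm×2, wncM×2, wncm×2
WwNnCcmm×wwNnCcMm grid (16·16=256): WwNNCCMm=4 WwNNCCmm=4 WwNNCcMm=8 WwNNCcmm=8 WwNNccMm=4 WwNNccmm=4 WwNnCCMm=8 WwNnCCmm=8 WwNnCcMm=16 WwNnCcmm=16 WwNnccMm=8 WwNnccmm=8 WwnnCCMm=4 WwnnCCmm=4 WwnnCcMm=8 WwnnCcmm=8 WwnnccMm=4 Wwnnccmm=4 wwNNCCMm=4 wwNNCCmm=4 wwNNCcMm=8 wwNNCcmm=8 wwNNccMm=4 wwNNccmm=4 wwNnCCMm=8 wwNnCCmm=8 wwNnCcMm=16 wwNnCcmm=16 wwNnccMm=8 wwNnccmm=8 wwnnCCMm=4 wwnnCCmm=4 wwnnCcMm=8 wwnnCcmm=8 wwnnccMm=4 wwnnccmm=4
ww N_ C_ M_ hits 36/256; gcd=4; 36÷4/256÷4 = 9/64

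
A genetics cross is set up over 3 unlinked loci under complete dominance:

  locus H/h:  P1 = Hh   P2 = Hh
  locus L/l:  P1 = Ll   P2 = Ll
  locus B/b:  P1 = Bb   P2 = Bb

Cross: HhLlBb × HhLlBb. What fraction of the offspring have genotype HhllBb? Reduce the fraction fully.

HhLlBb gametes: HLB×1, HLb×1, HlB×1, Hlb×1, hLB×1, hLb×1, hlB×1, hlb×1
HhLlBb gametes: HLB×1, HLb×1, HlB×1, Hlb×1, hLB×1, hLb×1, hlB×1, hlb×1
HhLlBb×HhLlBb grid (8·8=64): HHLLBB=1 HHLLBb=2 HHLLbb=1 HHLlBB=2 HHLlBb=4 HHLlbb=2 HHllBB=1 HHllBb=2 HHllbb=1 HhLLBB=2 HhLLBb=4 HhLLbb=2 HhLlBB=4 HhLlBb=8 HhLlbb=4 HhllBB=2 HhllBb=4 Hhllbb=2 hhLLBB=1 hhLLBb=2 hhLLbb=1 hhLlBB=2 hhLlBb=4 hhLlbb=2 hhllBB=1 hhllBb=2 hhllbb=1
HhllBb hits 4/64; gcd=4; 4÷4/64÷4 = 1/16

P(HhllBb) = 1/16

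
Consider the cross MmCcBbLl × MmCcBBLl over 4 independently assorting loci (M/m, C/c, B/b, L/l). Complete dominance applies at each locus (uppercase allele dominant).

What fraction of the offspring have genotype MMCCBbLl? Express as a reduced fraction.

MmCcBbLl gametes: MCBL×1, MCBl×1, MCbL×1, MCbl×1, McBL×1, McBl×1, McbL×1, Mcbl×1, mCBL×1, mCBl×1, mCbL×1, mCbl×1, mcBL×1, mcBl×1, mcbL×1, mcbl×1
MmCcBBLl gametes: MCBL×2, MCBl×2, McBL×2, McBl×2, mCBL×2, mCBl×2, mcBL×2, mcBl×2
MmCcBbLl×MmCcBBLl grid (16·16=256): MMCCBBLL=2 MMCCBBLl=4 MMCCBBll=2 MMCCBbLL=2 MMCCBbLl=4 MMCCBbll=2 MMCcBBLL=4 MMCcBBLl=8 MMCcBBll=4 MMCcBbLL=4 MMCcBbLl=8 MMCcBbll=4 MMccBBLL=2 MMccBBLl=4 MMccBBll=2 MMccBbLL=2 MMccBbLl=4 MMccBbll=2 MmCCBBLL=4 MmCCBBLl=8 MmCCBBll=4 MmCCBbLL=4 MmCCBbLl=8 MmCCBbll=4 MmCcBBLL=8 MmCcBBLl=16 MmCcBBll=8 MmCcBbLL=8 MmCcBbLl=16 MmCcBbll=8 MmccBBLL=4 MmccBBLl=8 MmccBBll=4 MmccBbLL=4 MmccBbLl=8 MmccBbll=4 mmCCBBLL=2 mmCCBBLl=4 mmCCBBll=2 mmCCBbLL=2 mmCCBbLl=4 mmCCBbll=2 mmCcBBLL=4 mmCcBBLl=8 mmCcBBll=4 mmCcBbLL=4 mmCcBbLl=8 mmCcBbll=4 mmccBBLL=2 mmccBBLl=4 mmccBBll=2 mmccBbLL=2 mmccBbLl=4 mmccBbll=2
MMCCBbLl hits 4/256; gcd=4; 4÷4/256÷4 = 1/64

P(MMCCBbLl) = 1/64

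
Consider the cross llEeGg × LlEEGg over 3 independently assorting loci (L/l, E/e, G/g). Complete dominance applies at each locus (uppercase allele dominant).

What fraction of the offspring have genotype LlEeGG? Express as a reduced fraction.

llEeGg gametes: lEG×2, lEg×2, leG×2, leg×2
LlEEGg gametes: LEG×2, LEg×2, lEG×2, lEg×2
llEeGg×LlEEGg grid (8·8=64): LlEEGG=4 LlEEGg=8 LlEEgg=4 LlEeGG=4 LlEeGg=8 LlEegg=4 llEEGG=4 llEEGg=8 llEEgg=4 llEeGG=4 llEeGg=8 llEegg=4
LlEeGG hits 4/64; gcd=4; 4÷4/64÷4 = 1/16

P(LlEeGG) = 1/16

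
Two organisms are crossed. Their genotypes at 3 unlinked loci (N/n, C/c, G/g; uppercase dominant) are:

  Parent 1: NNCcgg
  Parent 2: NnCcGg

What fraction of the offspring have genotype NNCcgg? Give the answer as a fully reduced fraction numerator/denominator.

NNCcgg gametes: NCg×4, Ncg×4
NnCcGg gametes: NCG×1, NCg×1, NcG×1, Ncg×1, nCG×1, nCg×1, ncG×1, ncg×1
NNCcgg×NnCcGg grid (8·8=64): NNCCGg=4 NNCCgg=4 NNCcGg=8 NNCcgg=8 NNccGg=4 NNccgg=4 NnCCGg=4 NnCCgg=4 NnCcGg=8 NnCcgg=8 NnccGg=4 Nnccgg=4
NNCcgg hits 8/64; gcd=8; 8÷8/64÷8 = 1/8

P(NNCcgg) = 1/8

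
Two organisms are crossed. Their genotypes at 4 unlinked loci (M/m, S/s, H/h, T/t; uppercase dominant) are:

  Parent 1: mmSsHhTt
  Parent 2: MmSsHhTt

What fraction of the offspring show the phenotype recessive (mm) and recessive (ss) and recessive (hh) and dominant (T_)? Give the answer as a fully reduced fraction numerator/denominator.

mmSsHhTt gametes: mSHT×2, mSHt×2, mShT×2, mSht×2, msHT×2, msHt×2, mshT×2, msht×2
MmSsHhTt gametes: MSHT×1, MSHt×1, MShT×1, MSht×1, MsHT×1, MsHt×1, MshT×1, Msht×1, mSHT×1, mSHt×1, mShT×1, mSht×1, msHT×1, msHt×1, mshT×1, msht×1
mmSsHhTt×MmSsHhTt grid (16·16=256): MmSSHHTT=2 MmSSHHTt=4 MmSSHHtt=2 MmSSHhTT=4 MmSSHhTt=8 MmSSHhtt=4 MmSShhTT=2 MmSShhTt=4 MmSShhtt=2 MmSsHHTT=4 MmSsHHTt=8 MmSsHHtt=4 MmSsHhTT=8 MmSsHhTt=16 MmSsHhtt=8 MmSshhTT=4 MmSshhTt=8 MmSshhtt=4 MmssHHTT=2 MmssHHTt=4 MmssHHtt=2 MmssHhTT=4 MmssHhTt=8 MmssHhtt=4 MmsshhTT=2 MmsshhTt=4 Mmsshhtt=2 mmSSHHTT=2 mmSSHHTt=4 mmSSHHtt=2 mmSSHhTT=4 mmSSHhTt=8 mmSSHhtt=4 mmSShhTT=2 mmSShhTt=4 mmSShhtt=2 mmSsHHTT=4 mmSsHHTt=8 mmSsHHtt=4 mmSsHhTT=8 mmSsHhTt=16 mmSsHhtt=8 mmSshhTT=4 mmSshhTt=8 mmSshhtt=4 mmssHHTT=2 mmssHHTt=4 mmssHHtt=2 mmssHhTT=4 mmssHhTt=8 mmssHhtt=4 mmsshhTT=2 mmsshhTt=4 mmsshhtt=2
mm ss hh T_ hits 6/256; gcd=2; 6÷2/256÷2 = 3/128

P(mm ss hh T_) = 3/128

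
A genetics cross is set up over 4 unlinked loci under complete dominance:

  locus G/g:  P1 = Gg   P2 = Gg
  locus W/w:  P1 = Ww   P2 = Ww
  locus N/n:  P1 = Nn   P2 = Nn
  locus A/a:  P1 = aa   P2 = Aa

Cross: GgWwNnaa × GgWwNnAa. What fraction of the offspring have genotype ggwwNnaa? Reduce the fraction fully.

P(ggwwNnaa) = 1/64

GgWwNnaa gametes: GWNa×2, GWna×2, GwNa×2, Gwna×2, gWNa×2, gWna×2, gwNa×2, gwna×2
GgWwNnAa gametes: GWNA×1, GWNa×1, GWnA×1, GWna×1, GwNA×1, GwNa×1, GwnA×1, Gwna×1, gWNA×1, gWNa×1, gWnA×1, gWna×1, gwNA×1, gwNa×1, gwnA×1, gwna×1
GgWwNnaa×GgWwNnAa grid (16·16=256): GGWWNNAa=2 GGWWNNaa=2 GGWWNnAa=4 GGWWNnaa=4 GGWWnnAa=2 GGWWnnaa=2 GGWwNNAa=4 GGWwNNaa=4 GGWwNnAa=8 GGWwNnaa=8 GGWwnnAa=4 GGWwnnaa=4 GGwwNNAa=2 GGwwNNaa=2 GGwwNnAa=4 GGwwNnaa=4 GGwwnnAa=2 GGwwnnaa=2 GgWWNNAa=4 GgWWNNaa=4 GgWWNnAa=8 GgWWNnaa=8 GgWWnnAa=4 GgWWnnaa=4 GgWwNNAa=8 GgWwNNaa=8 GgWwNnAa=16 GgWwNnaa=16 GgWwnnAa=8 GgWwnnaa=8 GgwwNNAa=4 GgwwNNaa=4 GgwwNnAa=8 GgwwNnaa=8 GgwwnnAa=4 Ggwwnnaa=4 ggWWNNAa=2 ggWWNNaa=2 ggWWNnAa=4 ggWWNnaa=4 ggWWnnAa=2 ggWWnnaa=2 ggWwNNAa=4 ggWwNNaa=4 ggWwNnAa=8 ggWwNnaa=8 ggWwnnAa=4 ggWwnnaa=4 ggwwNNAa=2 ggwwNNaa=2 ggwwNnAa=4 ggwwNnaa=4 ggwwnnAa=2 ggwwnnaa=2
ggwwNnaa hits 4/256; gcd=4; 4÷4/256÷4 = 1/64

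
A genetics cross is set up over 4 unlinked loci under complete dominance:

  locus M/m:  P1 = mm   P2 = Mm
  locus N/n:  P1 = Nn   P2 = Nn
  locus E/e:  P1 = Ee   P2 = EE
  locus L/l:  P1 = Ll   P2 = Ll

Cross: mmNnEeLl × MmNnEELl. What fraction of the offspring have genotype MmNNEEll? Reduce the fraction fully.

mmNnEeLl gametes: mNEL×2, mNEl×2, mNeL×2, mNel×2, mnEL×2, mnEl×2, mneL×2, mnel×2
MmNnEELl gametes: MNEL×2, MNEl×2, MnEL×2, MnEl×2, mNEL×2, mNEl×2, mnEL×2, mnEl×2
mmNnEeLl×MmNnEELl grid (16·16=256): MmNNEELL=4 MmNNEELl=8 MmNNEEll=4 MmNNEeLL=4 MmNNEeLl=8 MmNNEell=4 MmNnEELL=8 MmNnEELl=16 MmNnEEll=8 MmNnEeLL=8 MmNnEeLl=16 MmNnEell=8 MmnnEELL=4 MmnnEELl=8 MmnnEEll=4 MmnnEeLL=4 MmnnEeLl=8 MmnnEell=4 mmNNEELL=4 mmNNEELl=8 mmNNEEll=4 mmNNEeLL=4 mmNNEeLl=8 mmNNEell=4 mmNnEELL=8 mmNnEELl=16 mmNnEEll=8 mmNnEeLL=8 mmNnEeLl=16 mmNnEell=8 mmnnEELL=4 mmnnEELl=8 mmnnEEll=4 mmnnEeLL=4 mmnnEeLl=8 mmnnEell=4
MmNNEEll hits 4/256; gcd=4; 4÷4/256÷4 = 1/64

P(MmNNEEll) = 1/64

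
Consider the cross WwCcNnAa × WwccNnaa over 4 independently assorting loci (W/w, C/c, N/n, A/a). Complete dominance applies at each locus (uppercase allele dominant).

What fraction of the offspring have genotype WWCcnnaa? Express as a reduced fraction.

WwCcNnAa gametes: WCNA×1, WCNa×1, WCnA×1, WCna×1, WcNA×1, WcNa×1, WcnA×1, Wcna×1, wCNA×1, wCNa×1, wCnA×1, wCna×1, wcNA×1, wcNa×1, wcnA×1, wcna×1
WwccNnaa gametes: WcNa×4, Wcna×4, wcNa×4, wcna×4
WwCcNnAa×WwccNnaa grid (16·16=256): WWCcNNAa=4 WWCcNNaa=4 WWCcNnAa=8 WWCcNnaa=8 WWCcnnAa=4 WWCcnnaa=4 WWccNNAa=4 WWccNNaa=4 WWccNnAa=8 WWccNnaa=8 WWccnnAa=4 WWccnnaa=4 WwCcNNAa=8 WwCcNNaa=8 WwCcNnAa=16 WwCcNnaa=16 WwCcnnAa=8 WwCcnnaa=8 WwccNNAa=8 WwccNNaa=8 WwccNnAa=16 WwccNnaa=16 WwccnnAa=8 Wwccnnaa=8 wwCcNNAa=4 wwCcNNaa=4 wwCcNnAa=8 wwCcNnaa=8 wwCcnnAa=4 wwCcnnaa=4 wwccNNAa=4 wwccNNaa=4 wwccNnAa=8 wwccNnaa=8 wwccnnAa=4 wwccnnaa=4
WWCcnnaa hits 4/256; gcd=4; 4÷4/256÷4 = 1/64

P(WWCcnnaa) = 1/64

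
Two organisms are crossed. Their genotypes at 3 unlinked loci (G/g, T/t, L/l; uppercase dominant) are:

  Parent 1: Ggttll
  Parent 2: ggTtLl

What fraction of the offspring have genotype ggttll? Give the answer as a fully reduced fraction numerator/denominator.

Ggttll gametes: Gtl×4, gtl×4
ggTtLl gametes: gTL×2, gTl×2, gtL×2, gtl×2
Ggttll×ggTtLl grid (8·8=64): GgTtLl=8 GgTtll=8 GgttLl=8 Ggttll=8 ggTtLl=8 ggTtll=8 ggttLl=8 ggttll=8
ggttll hits 8/64; gcd=8; 8÷8/64÷8 = 1/8

P(ggttll) = 1/8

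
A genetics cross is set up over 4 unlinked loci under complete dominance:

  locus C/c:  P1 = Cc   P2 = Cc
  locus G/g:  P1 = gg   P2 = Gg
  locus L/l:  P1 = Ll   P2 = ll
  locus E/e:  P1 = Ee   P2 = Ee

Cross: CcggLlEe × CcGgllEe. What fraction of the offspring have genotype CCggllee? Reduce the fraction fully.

P(CCggllee) = 1/64

CcggLlEe gametes: CgLE×2, CgLe×2, CglE×2, Cgle×2, cgLE×2, cgLe×2, cglE×2, cgle×2
CcGgllEe gametes: CGlE×2, CGle×2, CglE×2, Cgle×2, cGlE×2, cGle×2, cglE×2, cgle×2
CcggLlEe×CcGgllEe grid (16·16=256): CCGgLlEE=4 CCGgLlEe=8 CCGgLlee=4 CCGgllEE=4 CCGgllEe=8 CCGgllee=4 CCggLlEE=4 CCggLlEe=8 CCggLlee=4 CCggllEE=4 CCggllEe=8 CCggllee=4 CcGgLlEE=8 CcGgLlEe=16 CcGgLlee=8 CcGgllEE=8 CcGgllEe=16 CcGgllee=8 CcggLlEE=8 CcggLlEe=16 CcggLlee=8 CcggllEE=8 CcggllEe=16 Ccggllee=8 ccGgLlEE=4 ccGgLlEe=8 ccGgLlee=4 ccGgllEE=4 ccGgllEe=8 ccGgllee=4 ccggLlEE=4 ccggLlEe=8 ccggLlee=4 ccggllEE=4 ccggllEe=8 ccggllee=4
CCggllee hits 4/256; gcd=4; 4÷4/256÷4 = 1/64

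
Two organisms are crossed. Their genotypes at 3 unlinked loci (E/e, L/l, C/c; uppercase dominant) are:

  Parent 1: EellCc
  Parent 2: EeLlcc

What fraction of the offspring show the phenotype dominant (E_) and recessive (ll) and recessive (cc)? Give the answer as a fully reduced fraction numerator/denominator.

EellCc gametes: ElC×2, Elc×2, elC×2, elc×2
EeLlcc gametes: ELc×2, Elc×2, eLc×2, elc×2
EellCc×EeLlcc grid (8·8=64): EELlCc=4 EELlcc=4 EEllCc=4 EEllcc=4 EeLlCc=8 EeLlcc=8 EellCc=8 Eellcc=8 eeLlCc=4 eeLlcc=4 eellCc=4 eellcc=4
E_ ll cc hits 12/64; gcd=4; 12÷4/64÷4 = 3/16

P(E_ ll cc) = 3/16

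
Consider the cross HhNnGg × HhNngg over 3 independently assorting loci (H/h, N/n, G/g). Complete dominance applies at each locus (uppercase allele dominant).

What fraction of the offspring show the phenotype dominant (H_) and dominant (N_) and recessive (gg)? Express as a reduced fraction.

P(H_ N_ gg) = 9/32

HhNnGg gametes: HNG×1, HNg×1, HnG×1, Hng×1, hNG×1, hNg×1, hnG×1, hng×1
HhNngg gametes: HNg×2, Hng×2, hNg×2, hng×2
HhNnGg×HhNngg grid (8·8=64): HHNNGg=2 HHNNgg=2 HHNnGg=4 HHNngg=4 HHnnGg=2 HHnngg=2 HhNNGg=4 HhNNgg=4 HhNnGg=8 HhNngg=8 HhnnGg=4 Hhnngg=4 hhNNGg=2 hhNNgg=2 hhNnGg=4 hhNngg=4 hhnnGg=2 hhnngg=2
H_ N_ gg hits 18/64; gcd=2; 18÷2/64÷2 = 9/32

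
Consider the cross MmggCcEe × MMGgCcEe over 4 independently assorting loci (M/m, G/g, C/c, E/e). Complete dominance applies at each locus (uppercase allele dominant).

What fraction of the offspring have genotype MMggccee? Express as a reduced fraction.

MmggCcEe gametes: MgCE×2, MgCe×2, MgcE×2, Mgce×2, mgCE×2, mgCe×2, mgcE×2, mgce×2
MMGgCcEe gametes: MGCE×2, MGCe×2, MGcE×2, MGce×2, MgCE×2, MgCe×2, MgcE×2, Mgce×2
MmggCcEe×MMGgCcEe grid (16·16=256): MMGgCCEE=4 MMGgCCEe=8 MMGgCCee=4 MMGgCcEE=8 MMGgCcEe=16 MMGgCcee=8 MMGgccEE=4 MMGgccEe=8 MMGgccee=4 MMggCCEE=4 MMggCCEe=8 MMggCCee=4 MMggCcEE=8 MMggCcEe=16 MMggCcee=8 MMggccEE=4 MMggccEe=8 MMggccee=4 MmGgCCEE=4 MmGgCCEe=8 MmGgCCee=4 MmGgCcEE=8 MmGgCcEe=16 MmGgCcee=8 MmGgccEE=4 MmGgccEe=8 MmGgccee=4 MmggCCEE=4 MmggCCEe=8 MmggCCee=4 MmggCcEE=8 MmggCcEe=16 MmggCcee=8 MmggccEE=4 MmggccEe=8 Mmggccee=4
MMggccee hits 4/256; gcd=4; 4÷4/256÷4 = 1/64

P(MMggccee) = 1/64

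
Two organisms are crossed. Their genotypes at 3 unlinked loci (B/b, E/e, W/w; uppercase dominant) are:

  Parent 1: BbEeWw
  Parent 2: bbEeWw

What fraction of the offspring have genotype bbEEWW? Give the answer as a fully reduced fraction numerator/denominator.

BbEeWw gametes: BEW×1, BEw×1, BeW×1, Bew×1, bEW×1, bEw×1, beW×1, bew×1
bbEeWw gametes: bEW×2, bEw×2, beW×2, bew×2
BbEeWw×bbEeWw grid (8·8=64): BbEEWW=2 BbEEWw=4 BbEEww=2 BbEeWW=4 BbEeWw=8 BbEeww=4 BbeeWW=2 BbeeWw=4 Bbeeww=2 bbEEWW=2 bbEEWw=4 bbEEww=2 bbEeWW=4 bbEeWw=8 bbEeww=4 bbeeWW=2 bbeeWw=4 bbeeww=2
bbEEWW hits 2/64; gcd=2; 2÷2/64÷2 = 1/32

P(bbEEWW) = 1/32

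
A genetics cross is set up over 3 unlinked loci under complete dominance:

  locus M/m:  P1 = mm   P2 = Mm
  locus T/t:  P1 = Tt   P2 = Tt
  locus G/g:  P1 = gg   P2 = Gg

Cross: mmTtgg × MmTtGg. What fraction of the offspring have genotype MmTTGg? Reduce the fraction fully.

P(MmTTGg) = 1/16

mmTtgg gametes: mTg×4, mtg×4
MmTtGg gametes: MTG×1, MTg×1, MtG×1, Mtg×1, mTG×1, mTg×1, mtG×1, mtg×1
mmTtgg×MmTtGg grid (8·8=64): MmTTGg=4 MmTTgg=4 MmTtGg=8 MmTtgg=8 MmttGg=4 Mmttgg=4 mmTTGg=4 mmTTgg=4 mmTtGg=8 mmTtgg=8 mmttGg=4 mmttgg=4
MmTTGg hits 4/64; gcd=4; 4÷4/64÷4 = 1/16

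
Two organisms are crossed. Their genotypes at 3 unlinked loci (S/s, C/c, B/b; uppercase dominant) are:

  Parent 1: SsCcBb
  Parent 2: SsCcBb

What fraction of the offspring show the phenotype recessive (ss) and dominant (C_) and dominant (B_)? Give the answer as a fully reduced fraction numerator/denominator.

SsCcBb gametes: SCB×1, SCb×1, ScB×1, Scb×1, sCB×1, sCb×1, scB×1, scb×1
SsCcBb gametes: SCB×1, SCb×1, ScB×1, Scb×1, sCB×1, sCb×1, scB×1, scb×1
SsCcBb×SsCcBb grid (8·8=64): SSCCBB=1 SSCCBb=2 SSCCbb=1 SSCcBB=2 SSCcBb=4 SSCcbb=2 SSccBB=1 SSccBb=2 SSccbb=1 SsCCBB=2 SsCCBb=4 SsCCbb=2 SsCcBB=4 SsCcBb=8 SsCcbb=4 SsccBB=2 SsccBb=4 Ssccbb=2 ssCCBB=1 ssCCBb=2 ssCCbb=1 ssCcBB=2 ssCcBb=4 ssCcbb=2 ssccBB=1 ssccBb=2 ssccbb=1
ss C_ B_ hits 9/64; gcd=1; 9÷1/64÷1 = 9/64

P(ss C_ B_) = 9/64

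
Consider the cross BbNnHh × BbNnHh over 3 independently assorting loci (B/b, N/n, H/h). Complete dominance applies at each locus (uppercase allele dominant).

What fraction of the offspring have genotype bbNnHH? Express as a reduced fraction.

BbNnHh gametes: BNH×1, BNh×1, BnH×1, Bnh×1, bNH×1, bNh×1, bnH×1, bnh×1
BbNnHh gametes: BNH×1, BNh×1, BnH×1, Bnh×1, bNH×1, bNh×1, bnH×1, bnh×1
BbNnHh×BbNnHh grid (8·8=64): BBNNHH=1 BBNNHh=2 BBNNhh=1 BBNnHH=2 BBNnHh=4 BBNnhh=2 BBnnHH=1 BBnnHh=2 BBnnhh=1 BbNNHH=2 BbNNHh=4 BbNNhh=2 BbNnHH=4 BbNnHh=8 BbNnhh=4 BbnnHH=2 BbnnHh=4 Bbnnhh=2 bbNNHH=1 bbNNHh=2 bbNNhh=1 bbNnHH=2 bbNnHh=4 bbNnhh=2 bbnnHH=1 bbnnHh=2 bbnnhh=1
bbNnHH hits 2/64; gcd=2; 2÷2/64÷2 = 1/32

P(bbNnHH) = 1/32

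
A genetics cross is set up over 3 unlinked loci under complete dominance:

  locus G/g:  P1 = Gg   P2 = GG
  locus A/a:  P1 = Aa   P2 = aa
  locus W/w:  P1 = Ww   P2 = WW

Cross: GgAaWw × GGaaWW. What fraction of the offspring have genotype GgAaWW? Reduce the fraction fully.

GgAaWw gametes: GAW×1, GAw×1, GaW×1, Gaw×1, gAW×1, gAw×1, gaW×1, gaw×1
GGaaWW gametes: GaW×8
GgAaWw×GGaaWW grid (8·8=64): GGAaWW=8 GGAaWw=8 GGaaWW=8 GGaaWw=8 GgAaWW=8 GgAaWw=8 GgaaWW=8 GgaaWw=8
GgAaWW hits 8/64; gcd=8; 8÷8/64÷8 = 1/8

P(GgAaWW) = 1/8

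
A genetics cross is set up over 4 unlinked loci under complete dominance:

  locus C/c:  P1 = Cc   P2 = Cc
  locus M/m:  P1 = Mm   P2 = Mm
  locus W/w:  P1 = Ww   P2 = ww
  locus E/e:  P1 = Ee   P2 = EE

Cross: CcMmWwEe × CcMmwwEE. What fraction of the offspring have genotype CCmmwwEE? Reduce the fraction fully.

P(CCmmwwEE) = 1/64

CcMmWwEe gametes: CMWE×1, CMWe×1, CMwE×1, CMwe×1, CmWE×1, CmWe×1, CmwE×1, Cmwe×1, cMWE×1, cMWe×1, cMwE×1, cMwe×1, cmWE×1, cmWe×1, cmwE×1, cmwe×1
CcMmwwEE gametes: CMwE×4, CmwE×4, cMwE×4, cmwE×4
CcMmWwEe×CcMmwwEE grid (16·16=256): CCMMWwEE=4 CCMMWwEe=4 CCMMwwEE=4 CCMMwwEe=4 CCMmWwEE=8 CCMmWwEe=8 CCMmwwEE=8 CCMmwwEe=8 CCmmWwEE=4 CCmmWwEe=4 CCmmwwEE=4 CCmmwwEe=4 CcMMWwEE=8 CcMMWwEe=8 CcMMwwEE=8 CcMMwwEe=8 CcMmWwEE=16 CcMmWwEe=16 CcMmwwEE=16 CcMmwwEe=16 CcmmWwEE=8 CcmmWwEe=8 CcmmwwEE=8 CcmmwwEe=8 ccMMWwEE=4 ccMMWwEe=4 ccMMwwEE=4 ccMMwwEe=4 ccMmWwEE=8 ccMmWwEe=8 ccMmwwEE=8 ccMmwwEe=8 ccmmWwEE=4 ccmmWwEe=4 ccmmwwEE=4 ccmmwwEe=4
CCmmwwEE hits 4/256; gcd=4; 4÷4/256÷4 = 1/64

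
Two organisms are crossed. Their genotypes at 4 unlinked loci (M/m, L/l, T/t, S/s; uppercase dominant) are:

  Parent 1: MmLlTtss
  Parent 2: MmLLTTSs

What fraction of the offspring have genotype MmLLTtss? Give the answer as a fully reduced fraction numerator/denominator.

MmLlTtss gametes: MLTs×2, MLts×2, MlTs×2, Mlts×2, mLTs×2, mLts×2, mlTs×2, mlts×2
MmLLTTSs gametes: MLTS×4, MLTs×4, mLTS×4, mLTs×4
MmLlTtss×MmLLTTSs grid (16·16=256): MMLLTTSs=8 MMLLTTss=8 MMLLTtSs=8 MMLLTtss=8 MMLlTTSs=8 MMLlTTss=8 MMLlTtSs=8 MMLlTtss=8 MmLLTTSs=16 MmLLTTss=16 MmLLTtSs=16 MmLLTtss=16 MmLlTTSs=16 MmLlTTss=16 MmLlTtSs=16 MmLlTtss=16 mmLLTTSs=8 mmLLTTss=8 mmLLTtSs=8 mmLLTtss=8 mmLlTTSs=8 mmLlTTss=8 mmLlTtSs=8 mmLlTtss=8
MmLLTtss hits 16/256; gcd=16; 16÷16/256÷16 = 1/16

P(MmLLTtss) = 1/16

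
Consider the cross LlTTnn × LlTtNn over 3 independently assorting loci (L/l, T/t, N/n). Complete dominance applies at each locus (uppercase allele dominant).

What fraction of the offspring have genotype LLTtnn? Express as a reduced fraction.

LlTTnn gametes: LTn×4, lTn×4
LlTtNn gametes: LTN×1, LTn×1, LtN×1, Ltn×1, lTN×1, lTn×1, ltN×1, ltn×1
LlTTnn×LlTtNn grid (8·8=64): LLTTNn=4 LLTTnn=4 LLTtNn=4 LLTtnn=4 LlTTNn=8 LlTTnn=8 LlTtNn=8 LlTtnn=8 llTTNn=4 llTTnn=4 llTtNn=4 llTtnn=4
LLTtnn hits 4/64; gcd=4; 4÷4/64÷4 = 1/16

P(LLTtnn) = 1/16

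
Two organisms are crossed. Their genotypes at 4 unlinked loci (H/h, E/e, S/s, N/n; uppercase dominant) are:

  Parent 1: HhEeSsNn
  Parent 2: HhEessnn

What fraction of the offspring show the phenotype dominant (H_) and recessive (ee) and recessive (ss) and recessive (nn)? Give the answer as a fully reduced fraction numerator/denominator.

P(H_ ee ss nn) = 3/64

HhEeSsNn gametes: HESN×1, HESn×1, HEsN×1, HEsn×1, HeSN×1, HeSn×1, HesN×1, Hesn×1, hESN×1, hESn×1, hEsN×1, hEsn×1, heSN×1, heSn×1, hesN×1, hesn×1
HhEessnn gametes: HEsn×4, Hesn×4, hEsn×4, hesn×4
HhEeSsNn×HhEessnn grid (16·16=256): HHEESsNn=4 HHEESsnn=4 HHEEssNn=4 HHEEssnn=4 HHEeSsNn=8 HHEeSsnn=8 HHEessNn=8 HHEessnn=8 HHeeSsNn=4 HHeeSsnn=4 HHeessNn=4 HHeessnn=4 HhEESsNn=8 HhEESsnn=8 HhEEssNn=8 HhEEssnn=8 HhEeSsNn=16 HhEeSsnn=16 HhEessNn=16 HhEessnn=16 HheeSsNn=8 HheeSsnn=8 HheessNn=8 Hheessnn=8 hhEESsNn=4 hhEESsnn=4 hhEEssNn=4 hhEEssnn=4 hhEeSsNn=8 hhEeSsnn=8 hhEessNn=8 hhEessnn=8 hheeSsNn=4 hheeSsnn=4 hheessNn=4 hheessnn=4
H_ ee ss nn hits 12/256; gcd=4; 12÷4/256÷4 = 3/64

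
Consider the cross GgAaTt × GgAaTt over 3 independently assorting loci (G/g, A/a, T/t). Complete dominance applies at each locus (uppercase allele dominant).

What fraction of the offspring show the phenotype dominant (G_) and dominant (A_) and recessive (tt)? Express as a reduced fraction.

P(G_ A_ tt) = 9/64

GgAaTt gametes: GAT×1, GAt×1, GaT×1, Gat×1, gAT×1, gAt×1, gaT×1, gat×1
GgAaTt gametes: GAT×1, GAt×1, GaT×1, Gat×1, gAT×1, gAt×1, gaT×1, gat×1
GgAaTt×GgAaTt grid (8·8=64): GGAATT=1 GGAATt=2 GGAAtt=1 GGAaTT=2 GGAaTt=4 GGAatt=2 GGaaTT=1 GGaaTt=2 GGaatt=1 GgAATT=2 GgAATt=4 GgAAtt=2 GgAaTT=4 GgAaTt=8 GgAatt=4 GgaaTT=2 GgaaTt=4 Ggaatt=2 ggAATT=1 ggAATt=2 ggAAtt=1 ggAaTT=2 ggAaTt=4 ggAatt=2 ggaaTT=1 ggaaTt=2 ggaatt=1
G_ A_ tt hits 9/64; gcd=1; 9÷1/64÷1 = 9/64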